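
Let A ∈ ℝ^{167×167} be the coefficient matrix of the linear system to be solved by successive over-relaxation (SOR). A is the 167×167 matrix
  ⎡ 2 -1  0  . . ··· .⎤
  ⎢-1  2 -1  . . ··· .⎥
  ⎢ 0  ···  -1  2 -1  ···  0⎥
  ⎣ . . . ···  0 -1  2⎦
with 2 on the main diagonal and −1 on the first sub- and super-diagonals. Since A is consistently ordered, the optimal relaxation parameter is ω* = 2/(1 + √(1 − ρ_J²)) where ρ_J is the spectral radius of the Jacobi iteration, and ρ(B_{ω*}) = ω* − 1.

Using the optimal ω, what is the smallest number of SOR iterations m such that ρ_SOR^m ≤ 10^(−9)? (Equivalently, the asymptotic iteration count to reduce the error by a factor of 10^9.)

m = 555

B_J for the 167×167 system has eigenvalues cos(kπ/168); ρ_J = cos(π/168) = 0.9998252.
√(1−ρ_J²) = |sin(π/168)| = 0.0186989
ω* = 2 / (1 + 0.0186989) = 2 / 1.0186989 ≈ 1.9632887.
At ω = 1.9632887 every |λ(B_ω)| = ω−1, so ρ_SOR = 0.9632887.
m ≥ 9·ln10 / (−ln 0.9632887) = 554.068; smallest integer m = 555.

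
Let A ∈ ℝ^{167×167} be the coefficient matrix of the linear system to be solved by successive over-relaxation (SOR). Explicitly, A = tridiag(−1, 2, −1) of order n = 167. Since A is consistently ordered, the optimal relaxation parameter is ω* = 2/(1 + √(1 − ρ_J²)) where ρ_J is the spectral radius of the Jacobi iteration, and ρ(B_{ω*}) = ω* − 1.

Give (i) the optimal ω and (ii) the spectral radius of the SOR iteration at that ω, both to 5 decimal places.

ω* = 1.96329, ρ_SOR = 0.96329

B_J for the 167×167 system has eigenvalues cos(kπ/168); ρ_J = cos(π/168) = 0.99983.
root = sin(π/168) = 0.018699  (since 1−cos² = sin²).
ω* = 2/(1 + 0.018699) = 2/1.018699 = 1.96329.
At ω = 1.96329 every |λ(B_ω)| = ω−1, so ρ_SOR = 0.96329.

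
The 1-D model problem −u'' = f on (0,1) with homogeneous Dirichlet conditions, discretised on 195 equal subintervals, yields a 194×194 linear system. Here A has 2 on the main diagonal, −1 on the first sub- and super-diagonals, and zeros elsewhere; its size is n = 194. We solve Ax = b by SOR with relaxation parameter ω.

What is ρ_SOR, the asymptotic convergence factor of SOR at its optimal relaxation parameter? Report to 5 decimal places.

ρ_SOR = 0.96829

n=194: λ(B_J) = 1 − λ(A)/2 = cos(kπ/195); k=1 gives ρ_J = 0.99987.
1 − cos²(π/195) = sin²(π/195) ⇒ √(1−ρ_J²) = sin(π/195) = 0.016110.
Young: ω* = 2/(1+√(1−ρ_J²)) = 2/(1+0.016110) = 2/1.016110 = 1.96829.
ρ(B_{ω*}) = ω*−1 = 0.96829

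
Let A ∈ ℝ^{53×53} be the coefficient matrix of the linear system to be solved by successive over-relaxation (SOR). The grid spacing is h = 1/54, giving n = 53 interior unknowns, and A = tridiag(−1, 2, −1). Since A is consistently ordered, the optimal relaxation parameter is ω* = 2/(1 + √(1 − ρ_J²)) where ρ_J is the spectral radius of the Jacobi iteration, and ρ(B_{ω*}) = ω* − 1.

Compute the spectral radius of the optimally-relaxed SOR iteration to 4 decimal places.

ρ_SOR = 0.8901

ρ_J = max_k |cos(kπ/54)| = cos(π/54) = 0.9983
√(1−ρ_J²) simplifies to sin(π/54) = 0.05814.
So ω* = 2/1.05814 = 1.8901 (Young).
At ω = 1.8901 every |λ(B_ω)| = ω−1, so ρ_SOR = 0.8901.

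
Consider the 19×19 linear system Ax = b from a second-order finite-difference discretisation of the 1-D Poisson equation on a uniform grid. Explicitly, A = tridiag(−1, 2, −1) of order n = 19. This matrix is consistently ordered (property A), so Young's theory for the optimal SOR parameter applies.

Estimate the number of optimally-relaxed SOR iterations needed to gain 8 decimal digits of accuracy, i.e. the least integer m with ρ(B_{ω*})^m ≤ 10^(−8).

m = 59

spectrum of D⁻¹(L+U) = {cos(kπ/20) : 1≤k≤19}; ρ_J = cos(π/20) = 0.9876883.
√(1 − cos²(π/20)) = sin(π/20) ≈ 0.1564345.
[ω*] 2 ÷ (1 + 0.1564345) = 2 ÷ 1.1564345 = 1.7294538.
At ω = 1.7294538 every |λ(B_ω)| = ω−1, so ρ_SOR = 0.7294538.
Need (0.7294538)^m ≤ 10^(−8): m ≥ 8·ln10/|ln 0.7294538| = 18.4207/0.315459 = 58.393 ⇒ m = 59.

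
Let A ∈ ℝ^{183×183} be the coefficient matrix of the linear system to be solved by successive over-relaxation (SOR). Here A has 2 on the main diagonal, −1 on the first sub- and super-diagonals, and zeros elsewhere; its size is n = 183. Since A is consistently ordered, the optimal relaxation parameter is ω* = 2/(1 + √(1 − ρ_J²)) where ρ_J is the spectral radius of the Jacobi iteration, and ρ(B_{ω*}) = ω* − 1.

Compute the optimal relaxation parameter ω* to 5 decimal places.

ω* = 1.96643

[ρ_J] n=183: ρ(B_J) = cos(π/(n+1)) = cos(π/184) = 0.99985.
√(1−ρ_J²) = |sin(π/184)| = 0.017073
ω* = 2/(1 + 0.017073) = 2/1.017073 = 1.96643.
ρ_SOR = ω* − 1 ≈ 0.96643.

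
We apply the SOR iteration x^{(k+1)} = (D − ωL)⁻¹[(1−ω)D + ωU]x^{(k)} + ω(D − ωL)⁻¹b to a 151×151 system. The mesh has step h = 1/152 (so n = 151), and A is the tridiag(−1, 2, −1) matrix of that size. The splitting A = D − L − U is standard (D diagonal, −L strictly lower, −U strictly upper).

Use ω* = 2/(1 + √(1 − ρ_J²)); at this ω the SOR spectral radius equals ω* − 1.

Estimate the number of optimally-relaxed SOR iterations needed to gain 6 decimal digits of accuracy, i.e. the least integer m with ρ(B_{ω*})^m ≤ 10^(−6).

m = 335

spectrum of D⁻¹(L+U) = {cos(kπ/152) : 1≤k≤151}; ρ_J = cos(π/152) = 0.9997864.
root = sin(π/152) = 0.0206669  (since 1−cos² = sin²).
Then 2/(1+√(1−ρ_J²)) = 2/(1+0.0206669); ω* = 2/1.0206669 = 1.9595031.
ρ_SOR = ω* − 1 ≈ 0.9595031.
6·ln10 = 13.8155; −ln(0.9595031) = 0.0413397; m = ⌈13.8155/0.0413397⌉ = ⌈334.194⌉ = 335.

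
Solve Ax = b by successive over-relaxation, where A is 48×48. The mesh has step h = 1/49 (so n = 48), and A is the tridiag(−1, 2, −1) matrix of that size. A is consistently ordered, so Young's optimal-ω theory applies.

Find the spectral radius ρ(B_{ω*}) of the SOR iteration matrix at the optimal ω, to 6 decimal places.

spectrum of D⁻¹(L+U) = {cos(kπ/49) : 1≤k≤48}; ρ_J = cos(π/49) = 0.997945.
1 − cos²(π/49) = sin²(π/49) ⇒ √(1−ρ_J²) = sin(π/49) = 0.0640702.
[ω*] 2 ÷ (1 + 0.0640702) = 2 ÷ 1.0640702 = 1.879575.
Hence ρ(B_{ω*}) = 1.879575 − 1 = 0.879575.

ρ_SOR = 0.879575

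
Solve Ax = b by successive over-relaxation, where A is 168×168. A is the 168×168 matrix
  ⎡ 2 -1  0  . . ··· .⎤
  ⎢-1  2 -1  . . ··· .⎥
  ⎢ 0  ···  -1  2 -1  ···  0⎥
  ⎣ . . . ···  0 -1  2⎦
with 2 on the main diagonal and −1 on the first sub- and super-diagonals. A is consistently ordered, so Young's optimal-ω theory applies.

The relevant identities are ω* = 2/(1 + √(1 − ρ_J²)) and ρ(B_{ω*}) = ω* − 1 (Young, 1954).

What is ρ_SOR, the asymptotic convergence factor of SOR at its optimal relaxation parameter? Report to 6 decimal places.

With n=168, ρ(Jacobi) = cos(π/169) = 0.999827.
1 − cos²(π/169) = sin²(π/169) ⇒ √(1−ρ_J²) = sin(π/169) = 0.0185882.
ω* = 2/(1+0.0185882) = 1.963502
[ρ_SOR] ω* − 1 = 0.963502.

ρ_SOR = 0.963502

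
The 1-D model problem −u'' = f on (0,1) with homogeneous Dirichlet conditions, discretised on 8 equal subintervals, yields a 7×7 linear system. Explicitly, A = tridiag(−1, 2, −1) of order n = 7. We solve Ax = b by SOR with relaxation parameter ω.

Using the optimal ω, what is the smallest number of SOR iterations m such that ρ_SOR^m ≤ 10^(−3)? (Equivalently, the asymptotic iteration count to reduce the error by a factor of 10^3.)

m = 9

[ρ_J] n=7: ρ(B_J) = cos(π/(n+1)) = cos(π/8) = 0.9238795.
1 − cos²(π/8) = sin²(π/8) ⇒ √(1−ρ_J²) = sin(π/8) = 0.3826834.
[ω*] 2 ÷ (1 + 0.3826834) = 2 ÷ 1.3826834 = 1.4464627.
and ρ(B_{ω*}) = 1.4464627 − 1 = 0.4464627.
m ≥ 3·ln10 / (−ln 0.4464627) = 8.566; smallest integer m = 9.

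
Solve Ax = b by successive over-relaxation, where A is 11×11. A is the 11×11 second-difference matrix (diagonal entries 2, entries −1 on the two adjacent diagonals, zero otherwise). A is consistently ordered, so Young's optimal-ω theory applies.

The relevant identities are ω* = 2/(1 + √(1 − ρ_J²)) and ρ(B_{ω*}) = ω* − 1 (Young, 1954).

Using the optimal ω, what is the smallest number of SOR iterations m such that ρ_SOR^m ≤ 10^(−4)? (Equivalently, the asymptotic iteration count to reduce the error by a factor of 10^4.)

[ρ_J] n=11: ρ(B_J) = cos(π/(n+1)) = cos(π/12) = 0.9659258.
√(1−ρ_J²) simplifies to sin(π/12) = 0.2588190.
Then 2/(1+√(1−ρ_J²)) = 2/(1+0.2588190); ω* = 2/1.2588190 = 1.5887908.
ρ(B_{ω*}) = ω*−1 = 0.5887908
Need (0.5887908)^m ≤ 10^(−4): m ≥ 4·ln10/|ln 0.5887908| = 9.21034/0.529684 = 17.388 ⇒ m = 18.

m = 18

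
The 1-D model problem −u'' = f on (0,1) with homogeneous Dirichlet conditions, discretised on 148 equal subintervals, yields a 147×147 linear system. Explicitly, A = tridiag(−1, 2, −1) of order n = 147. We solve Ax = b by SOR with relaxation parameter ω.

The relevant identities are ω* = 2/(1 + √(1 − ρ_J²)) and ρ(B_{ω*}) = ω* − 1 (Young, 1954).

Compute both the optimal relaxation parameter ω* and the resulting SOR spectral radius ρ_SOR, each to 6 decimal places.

B_J for the 147×147 system has eigenvalues cos(kπ/148); ρ_J = cos(π/148) = 0.999775.
1 − cos²(π/148) = sin²(π/148) ⇒ √(1−ρ_J²) = sin(π/148) = 0.0212254.
Young: ω* = 2/(1+√(1−ρ_J²)) = 2/(1+0.0212254) = 2/1.0212254 = 1.958432.
ρ(B_{ω*}) = ω*−1 = 0.958432

ω* = 1.958432, ρ_SOR = 0.958432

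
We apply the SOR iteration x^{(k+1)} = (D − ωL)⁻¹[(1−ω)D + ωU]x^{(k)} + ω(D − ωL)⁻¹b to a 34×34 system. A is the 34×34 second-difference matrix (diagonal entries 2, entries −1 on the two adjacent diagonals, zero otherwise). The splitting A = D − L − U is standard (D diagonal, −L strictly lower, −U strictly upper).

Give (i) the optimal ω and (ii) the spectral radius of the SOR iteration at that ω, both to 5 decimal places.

ω* = 1.83547, ρ_SOR = 0.83547

ρ_J = max_k |cos(kπ/35)| = cos(π/35) = 0.99597
√(1 − cos²(π/35)) = sin(π/35) ≈ 0.089639.
Young: ω* = 2/(1+√(1−ρ_J²)) = 2/(1+0.089639) = 2/1.089639 = 1.83547.
ρ_SOR = ω* − 1 = 1.83547 − 1 = 0.83547.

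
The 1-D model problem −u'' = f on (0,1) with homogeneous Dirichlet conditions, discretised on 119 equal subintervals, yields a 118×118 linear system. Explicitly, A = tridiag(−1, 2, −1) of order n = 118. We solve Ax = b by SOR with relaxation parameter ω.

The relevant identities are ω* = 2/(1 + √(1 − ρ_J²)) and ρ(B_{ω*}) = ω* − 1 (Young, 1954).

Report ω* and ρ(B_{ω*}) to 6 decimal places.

[ρ_J] n=118: ρ(B_J) = cos(π/(n+1)) = cos(π/119) = 0.999652.
root = sin(π/119) = 0.0263969  (since 1−cos² = sin²).
So ω* = 2/1.0263969 = 1.948564 (Young).
ρ(B_{ω*}) = ω*−1 = 0.948564

ω* = 1.948564, ρ_SOR = 0.948564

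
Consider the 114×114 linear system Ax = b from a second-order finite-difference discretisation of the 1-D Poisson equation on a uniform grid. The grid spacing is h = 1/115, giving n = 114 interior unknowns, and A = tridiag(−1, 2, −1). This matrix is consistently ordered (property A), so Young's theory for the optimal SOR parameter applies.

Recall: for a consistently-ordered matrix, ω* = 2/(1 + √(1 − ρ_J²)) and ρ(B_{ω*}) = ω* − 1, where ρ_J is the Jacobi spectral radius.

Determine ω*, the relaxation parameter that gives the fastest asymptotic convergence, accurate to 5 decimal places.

ω* = 1.94682

n=114: λ(B_J) = 1 − λ(A)/2 = cos(kπ/115); k=1 gives ρ_J = 0.99963.
1 − cos²(π/115) = sin²(π/115) ⇒ √(1−ρ_J²) = sin(π/115) = 0.027315.
ω* = 2/(1 + 0.027315) = 2/1.027315 = 1.94682.
[ρ_SOR] ω* − 1 = 0.94682.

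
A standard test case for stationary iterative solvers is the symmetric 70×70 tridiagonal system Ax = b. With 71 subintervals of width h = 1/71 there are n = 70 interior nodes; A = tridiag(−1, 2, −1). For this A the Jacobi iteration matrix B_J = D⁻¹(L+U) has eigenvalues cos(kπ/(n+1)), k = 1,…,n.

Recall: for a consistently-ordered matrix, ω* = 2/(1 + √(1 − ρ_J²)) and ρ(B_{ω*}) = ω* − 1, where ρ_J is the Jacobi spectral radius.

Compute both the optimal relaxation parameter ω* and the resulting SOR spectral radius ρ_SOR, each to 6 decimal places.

With n=70, ρ(Jacobi) = cos(π/71) = 0.999021.
root = sin(π/71) = 0.0442333  (since 1−cos² = sin²).
[ω*] 2 ÷ (1 + 0.0442333) = 2 ÷ 1.0442333 = 1.915281.
ρ_SOR = ω* − 1 ≈ 0.915281.

ω* = 1.915281, ρ_SOR = 0.915281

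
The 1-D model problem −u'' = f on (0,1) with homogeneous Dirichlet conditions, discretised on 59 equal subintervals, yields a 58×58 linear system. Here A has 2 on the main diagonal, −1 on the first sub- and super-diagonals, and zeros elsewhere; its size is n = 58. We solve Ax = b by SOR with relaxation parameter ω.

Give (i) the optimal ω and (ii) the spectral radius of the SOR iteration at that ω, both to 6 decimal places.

ω* = 1.898935, ρ_SOR = 0.898935

[ρ_J] n=58: ρ(B_J) = cos(π/(n+1)) = cos(π/59) = 0.998583.
√(1−ρ_J²) simplifies to sin(π/59) = 0.0532222.
ω* = 2/(1 + 0.0532222) = 2/1.0532222 = 1.898935.
ρ_SOR = ω* − 1 = 1.898935 − 1 = 0.898935.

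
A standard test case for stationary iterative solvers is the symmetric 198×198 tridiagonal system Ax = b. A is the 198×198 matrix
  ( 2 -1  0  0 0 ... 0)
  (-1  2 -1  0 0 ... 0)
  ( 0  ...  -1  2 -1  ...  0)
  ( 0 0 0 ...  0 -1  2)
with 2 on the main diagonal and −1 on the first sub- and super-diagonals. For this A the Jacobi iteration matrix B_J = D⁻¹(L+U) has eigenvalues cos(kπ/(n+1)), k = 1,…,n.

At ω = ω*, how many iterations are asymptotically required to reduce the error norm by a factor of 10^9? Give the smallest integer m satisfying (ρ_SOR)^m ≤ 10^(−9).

spectrum of D⁻¹(L+U) = {cos(kπ/199) : 1≤k≤198}; ρ_J = cos(π/199) = 0.9998754.
√(1−ρ_J²) simplifies to sin(π/199) = 0.0157862.
ω* = 2/(1 + 0.0157862) = 2/1.0157862 = 1.9689183.
ρ(B_{ω*}) = ω*−1 = 0.9689183
m ≥ 9·ln10 / (−ln 0.9689183) = 656.320; smallest integer m = 657.

m = 657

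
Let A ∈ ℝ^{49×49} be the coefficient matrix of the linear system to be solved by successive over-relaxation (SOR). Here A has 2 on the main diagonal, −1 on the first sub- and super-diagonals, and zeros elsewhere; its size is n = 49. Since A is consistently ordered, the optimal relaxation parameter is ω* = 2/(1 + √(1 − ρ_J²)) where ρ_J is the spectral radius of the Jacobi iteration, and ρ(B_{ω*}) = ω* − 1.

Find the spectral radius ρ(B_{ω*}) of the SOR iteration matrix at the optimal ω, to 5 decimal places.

B_J for the 49×49 system has eigenvalues cos(kπ/50); ρ_J = cos(π/50) = 0.99803.
1 − cos²(π/50) = sin²(π/50) ⇒ √(1−ρ_J²) = sin(π/50) = 0.062791.
Young: ω* = 2/(1+√(1−ρ_J²)) = 2/(1+0.062791) = 2/1.062791 = 1.88184.
[ρ_SOR] ω* − 1 = 0.88184.

ρ_SOR = 0.88184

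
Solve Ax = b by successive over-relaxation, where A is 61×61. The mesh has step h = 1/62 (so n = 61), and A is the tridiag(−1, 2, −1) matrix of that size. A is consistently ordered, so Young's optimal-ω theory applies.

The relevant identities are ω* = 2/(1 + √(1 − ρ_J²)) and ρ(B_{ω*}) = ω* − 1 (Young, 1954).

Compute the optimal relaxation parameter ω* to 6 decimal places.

ω* = 1.903585

n=61: λ(B_J) = 1 − λ(A)/2 = cos(kπ/62); k=1 gives ρ_J = 0.998717.
1 − cos²(π/62) = sin²(π/62) ⇒ √(1−ρ_J²) = sin(π/62) = 0.0506492.
Then 2/(1+√(1−ρ_J²)) = 2/(1+0.0506492); ω* = 2/1.0506492 = 1.903585.
ρ(B_{ω*}) = ω*−1 = 0.903585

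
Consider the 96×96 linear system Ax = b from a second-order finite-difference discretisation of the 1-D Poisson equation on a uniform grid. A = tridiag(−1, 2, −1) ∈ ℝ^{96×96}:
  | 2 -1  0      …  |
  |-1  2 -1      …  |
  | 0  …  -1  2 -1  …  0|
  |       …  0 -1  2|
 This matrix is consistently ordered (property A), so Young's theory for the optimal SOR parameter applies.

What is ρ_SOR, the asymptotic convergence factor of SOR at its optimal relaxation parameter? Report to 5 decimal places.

ρ_SOR = 0.93727

With n=96, ρ(Jacobi) = cos(π/97) = 0.99948.
√(1−ρ_J²) simplifies to sin(π/97) = 0.032382.
Then 2/(1+√(1−ρ_J²)) = 2/(1+0.032382); ω* = 2/1.032382 = 1.93727.
and ρ(B_{ω*}) = 1.93727 − 1 = 0.93727.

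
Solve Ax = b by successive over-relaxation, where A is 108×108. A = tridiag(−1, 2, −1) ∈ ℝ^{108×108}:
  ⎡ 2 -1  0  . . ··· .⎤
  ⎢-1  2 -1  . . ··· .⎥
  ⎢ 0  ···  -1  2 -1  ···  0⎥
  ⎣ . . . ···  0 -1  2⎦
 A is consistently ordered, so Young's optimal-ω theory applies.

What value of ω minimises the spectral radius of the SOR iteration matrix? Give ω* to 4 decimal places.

ω* = 1.9440

½·tridiag(1,0,1) at n=108: λ_k = cos(kπ/109); max |λ| at k=1 ⇒ ρ_J = cos(π/109) ≈ 0.9996.
√(1−ρ_J²) = |sin(π/109)| = 0.02882
[ω*] 2 ÷ (1 + 0.02882) = 2 ÷ 1.02882 = 1.9440.
ρ_SOR = ω* − 1 ≈ 0.9440.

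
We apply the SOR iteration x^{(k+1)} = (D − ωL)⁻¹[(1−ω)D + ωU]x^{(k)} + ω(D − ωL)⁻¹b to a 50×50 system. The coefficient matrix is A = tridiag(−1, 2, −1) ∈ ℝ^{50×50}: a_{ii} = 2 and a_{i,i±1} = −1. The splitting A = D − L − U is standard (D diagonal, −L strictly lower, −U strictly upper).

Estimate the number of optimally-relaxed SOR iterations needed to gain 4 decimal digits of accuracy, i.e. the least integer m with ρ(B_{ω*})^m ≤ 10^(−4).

m = 75

With n=50, ρ(Jacobi) = cos(π/51) = 0.9981033.
√(1−ρ_J²) = |sin(π/51)| = 0.0615609
Then 2/(1+√(1−ρ_J²)) = 2/(1+0.0615609); ω* = 2/1.0615609 = 1.8840181.
Hence ρ(B_{ω*}) = 1.8840181 − 1 = 0.8840181.
(0.8840181)^m ≤ 10^{−4}  ⇒  m·ln(0.8840181) ≤ −4·ln10  ⇒  m ≥ 74.712  ⇒  m = 75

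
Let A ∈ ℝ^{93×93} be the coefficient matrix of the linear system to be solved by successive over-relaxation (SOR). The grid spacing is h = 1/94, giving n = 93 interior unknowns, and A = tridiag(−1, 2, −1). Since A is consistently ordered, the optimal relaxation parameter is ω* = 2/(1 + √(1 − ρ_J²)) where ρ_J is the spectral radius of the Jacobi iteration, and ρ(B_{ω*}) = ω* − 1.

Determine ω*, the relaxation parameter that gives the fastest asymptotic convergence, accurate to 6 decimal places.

ω* = 1.935331

B_J for the 93×93 system has eigenvalues cos(kπ/94); ρ_J = cos(π/94) = 0.999442.
√(1−ρ_J²) = |sin(π/94)| = 0.0334150
Then 2/(1+√(1−ρ_J²)) = 2/(1+0.0334150); ω* = 2/1.0334150 = 1.935331.
ρ_SOR = ω* − 1 ≈ 0.935331.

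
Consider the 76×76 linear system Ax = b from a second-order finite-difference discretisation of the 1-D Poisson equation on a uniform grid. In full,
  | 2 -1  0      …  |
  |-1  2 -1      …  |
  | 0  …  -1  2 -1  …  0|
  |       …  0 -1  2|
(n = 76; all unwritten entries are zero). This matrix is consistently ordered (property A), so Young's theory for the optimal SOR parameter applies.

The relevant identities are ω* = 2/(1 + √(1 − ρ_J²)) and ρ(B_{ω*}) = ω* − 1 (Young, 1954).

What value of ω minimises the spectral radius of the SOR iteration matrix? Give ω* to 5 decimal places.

ω* = 1.92162

[ρ_J] n=76: ρ(B_J) = cos(π/(n+1)) = cos(π/77) = 0.99917.
root = sin(π/77) = 0.040789  (since 1−cos² = sin²).
ω* = 2/(1+0.040789) = 1.92162
At ω = 1.92162 every |λ(B_ω)| = ω−1, so ρ_SOR = 0.92162.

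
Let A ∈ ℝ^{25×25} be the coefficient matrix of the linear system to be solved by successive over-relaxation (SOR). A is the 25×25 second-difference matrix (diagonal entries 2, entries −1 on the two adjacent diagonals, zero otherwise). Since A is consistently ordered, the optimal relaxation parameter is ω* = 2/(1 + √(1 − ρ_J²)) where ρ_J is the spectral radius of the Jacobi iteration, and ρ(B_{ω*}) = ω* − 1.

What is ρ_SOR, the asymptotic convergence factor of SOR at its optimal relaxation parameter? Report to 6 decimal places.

ρ_SOR = 0.784859

ρ_J = max_k |cos(kπ/26)| = cos(π/26) = 0.992709
√(1−ρ_J²) = |sin(π/26)| = 0.1205367
Young: ω* = 2/(1+√(1−ρ_J²)) = 2/(1+0.1205367) = 2/1.1205367 = 1.784859.
ρ(B_{ω*}) = ω*−1 = 0.784859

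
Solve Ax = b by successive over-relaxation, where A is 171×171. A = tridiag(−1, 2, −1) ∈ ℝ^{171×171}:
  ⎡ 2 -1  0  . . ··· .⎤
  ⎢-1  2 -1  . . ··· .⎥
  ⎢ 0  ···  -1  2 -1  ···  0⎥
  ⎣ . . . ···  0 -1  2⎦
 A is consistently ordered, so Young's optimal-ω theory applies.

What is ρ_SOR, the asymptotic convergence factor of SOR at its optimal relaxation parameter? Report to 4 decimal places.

ρ_SOR = 0.9641

With n=171, ρ(Jacobi) = cos(π/172) = 0.9998.
√(1−ρ_J²) = |sin(π/172)| = 0.01826
ω* = 2 / (1 + 0.01826) = 2 / 1.01826 ≈ 1.9641.
[ρ_SOR] ω* − 1 = 0.9641.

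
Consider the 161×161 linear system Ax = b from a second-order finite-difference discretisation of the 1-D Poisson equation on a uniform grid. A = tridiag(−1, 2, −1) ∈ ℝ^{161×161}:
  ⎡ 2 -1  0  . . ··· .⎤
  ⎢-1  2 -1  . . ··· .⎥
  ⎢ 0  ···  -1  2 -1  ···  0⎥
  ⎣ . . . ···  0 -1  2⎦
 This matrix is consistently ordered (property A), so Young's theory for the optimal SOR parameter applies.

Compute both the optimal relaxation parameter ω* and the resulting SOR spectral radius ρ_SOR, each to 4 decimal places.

With n=161, ρ(Jacobi) = cos(π/162) = 0.9998.
√(1 − cos²(π/162)) = sin(π/162) ≈ 0.01939.
ω* = 2/(1 + 0.01939) = 2/1.01939 = 1.9620.
[ρ_SOR] ω* − 1 = 0.9620.

ω* = 1.9620, ρ_SOR = 0.9620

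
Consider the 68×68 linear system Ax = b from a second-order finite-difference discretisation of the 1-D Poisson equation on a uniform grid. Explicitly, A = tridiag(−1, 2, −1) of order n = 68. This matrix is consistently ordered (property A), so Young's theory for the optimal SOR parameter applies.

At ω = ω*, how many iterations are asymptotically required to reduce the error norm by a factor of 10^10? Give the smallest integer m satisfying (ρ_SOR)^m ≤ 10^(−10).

m = 253

n=68: λ(B_J) = 1 − λ(A)/2 = cos(kπ/69); k=1 gives ρ_J = 0.9989637.
√(1−ρ_J²) simplifies to sin(π/69) = 0.0455146.
ω* = 2/(1 + 0.0455146) = 2/1.0455146 = 1.9129336.
and ρ(B_{ω*}) = 1.9129336 − 1 = 0.9129336.
10·ln10 = 23.0259; −ln(0.9129336) = 0.0910921; m = ⌈23.0259/0.0910921⌉ = ⌈252.776⌉ = 253.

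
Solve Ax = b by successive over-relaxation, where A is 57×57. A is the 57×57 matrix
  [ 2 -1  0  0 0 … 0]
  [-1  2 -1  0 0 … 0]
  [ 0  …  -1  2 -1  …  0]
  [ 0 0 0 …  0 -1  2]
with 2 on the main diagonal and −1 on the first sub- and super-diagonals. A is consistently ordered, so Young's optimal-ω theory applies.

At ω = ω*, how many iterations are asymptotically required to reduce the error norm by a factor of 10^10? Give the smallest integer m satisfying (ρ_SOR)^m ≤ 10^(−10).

m = 213

With n=57, ρ(Jacobi) = cos(π/58) = 0.9985334.
√(1−ρ_J²) = |sin(π/58)| = 0.0541389
Young: ω* = 2/(1+√(1−ρ_J²)) = 2/(1+0.0541389) = 2/1.0541389 = 1.8972832.
and ρ(B_{ω*}) = 1.8972832 − 1 = 0.8972832.
ρ_SOR^m ≤ 10^(−10) ⇔ m ≥ 10·ln10/(−ln 0.8972832) = 23.0259/0.108384 = 212.447; m = ⌈212.447⌉ = 213.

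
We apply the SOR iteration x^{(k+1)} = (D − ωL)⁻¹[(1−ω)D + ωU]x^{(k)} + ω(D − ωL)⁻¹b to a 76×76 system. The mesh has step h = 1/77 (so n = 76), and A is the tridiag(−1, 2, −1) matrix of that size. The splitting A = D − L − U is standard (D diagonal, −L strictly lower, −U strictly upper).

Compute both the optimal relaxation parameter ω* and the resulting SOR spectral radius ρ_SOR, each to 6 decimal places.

½·tridiag(1,0,1) at n=76: λ_k = cos(kπ/77); max |λ| at k=1 ⇒ ρ_J = cos(π/77) ≈ 0.999168.
√(1 − cos²(π/77)) = sin(π/77) ≈ 0.0407886.
ω* = 2 / (1 + 0.0407886) = 2 / 1.0407886 ≈ 1.921620.
Hence ρ(B_{ω*}) = 1.921620 − 1 = 0.921620.

ω* = 1.921620, ρ_SOR = 0.921620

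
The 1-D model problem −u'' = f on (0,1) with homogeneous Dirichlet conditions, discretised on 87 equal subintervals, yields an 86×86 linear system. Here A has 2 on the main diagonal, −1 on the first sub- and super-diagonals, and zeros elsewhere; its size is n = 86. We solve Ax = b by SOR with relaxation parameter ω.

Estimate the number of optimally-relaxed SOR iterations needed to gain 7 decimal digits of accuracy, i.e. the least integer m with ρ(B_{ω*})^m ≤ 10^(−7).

m = 224

With n=86, ρ(Jacobi) = cos(π/87) = 0.9993481.
√(1−ρ_J²) simplifies to sin(π/87) = 0.0361024.
So ω* = 2/1.0361024 = 1.9303111 (Young).
Hence ρ(B_{ω*}) = 1.9303111 − 1 = 0.9303111.
(0.9303111)^m ≤ 10^{−7}  ⇒  m·ln(0.9303111) ≤ −7·ln10  ⇒  m ≥ 223.131  ⇒  m = 224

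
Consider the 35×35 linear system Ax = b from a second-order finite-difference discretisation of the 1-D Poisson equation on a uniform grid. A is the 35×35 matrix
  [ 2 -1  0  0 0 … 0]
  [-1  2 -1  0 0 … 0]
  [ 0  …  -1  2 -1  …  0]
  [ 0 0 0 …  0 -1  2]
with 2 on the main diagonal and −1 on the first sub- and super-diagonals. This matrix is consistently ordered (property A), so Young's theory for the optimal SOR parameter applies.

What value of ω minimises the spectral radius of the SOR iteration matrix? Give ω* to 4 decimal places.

ω* = 1.8397

With n=35, ρ(Jacobi) = cos(π/36) = 0.9962.
√(1−ρ_J²) = |sin(π/36)| = 0.08716
Then 2/(1+√(1−ρ_J²)) = 2/(1+0.08716); ω* = 2/1.08716 = 1.8397.
Hence ρ(B_{ω*}) = 1.8397 − 1 = 0.8397.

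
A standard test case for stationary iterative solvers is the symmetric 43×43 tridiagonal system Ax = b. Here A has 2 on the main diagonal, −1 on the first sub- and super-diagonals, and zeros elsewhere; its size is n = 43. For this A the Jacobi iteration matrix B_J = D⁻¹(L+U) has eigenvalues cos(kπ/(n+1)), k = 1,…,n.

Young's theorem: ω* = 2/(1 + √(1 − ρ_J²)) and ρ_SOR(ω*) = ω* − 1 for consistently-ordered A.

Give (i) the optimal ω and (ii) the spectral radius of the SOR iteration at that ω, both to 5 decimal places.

ω* = 1.86682, ρ_SOR = 0.86682

[ρ_J] n=43: ρ(B_J) = cos(π/(n+1)) = cos(π/44) = 0.99745.
1 − cos²(π/44) = sin²(π/44) ⇒ √(1−ρ_J²) = sin(π/44) = 0.071339.
Then 2/(1+√(1−ρ_J²)) = 2/(1+0.071339); ω* = 2/1.071339 = 1.86682.
ρ_SOR = ω* − 1 = 1.86682 − 1 = 0.86682.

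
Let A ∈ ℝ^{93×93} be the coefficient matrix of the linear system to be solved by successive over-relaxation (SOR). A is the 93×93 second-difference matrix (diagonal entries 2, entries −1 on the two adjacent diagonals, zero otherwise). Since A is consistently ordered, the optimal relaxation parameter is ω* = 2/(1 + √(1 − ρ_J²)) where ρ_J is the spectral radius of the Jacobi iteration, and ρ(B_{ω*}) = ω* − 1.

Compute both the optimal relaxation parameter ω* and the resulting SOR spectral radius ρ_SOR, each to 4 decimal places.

With n=93, ρ(Jacobi) = cos(π/94) = 0.9994.
√(1−ρ_J²) simplifies to sin(π/94) = 0.03341.
[ω*] 2 ÷ (1 + 0.03341) = 2 ÷ 1.03341 = 1.9353.
Hence ρ(B_{ω*}) = 1.9353 − 1 = 0.9353.

ω* = 1.9353, ρ_SOR = 0.9353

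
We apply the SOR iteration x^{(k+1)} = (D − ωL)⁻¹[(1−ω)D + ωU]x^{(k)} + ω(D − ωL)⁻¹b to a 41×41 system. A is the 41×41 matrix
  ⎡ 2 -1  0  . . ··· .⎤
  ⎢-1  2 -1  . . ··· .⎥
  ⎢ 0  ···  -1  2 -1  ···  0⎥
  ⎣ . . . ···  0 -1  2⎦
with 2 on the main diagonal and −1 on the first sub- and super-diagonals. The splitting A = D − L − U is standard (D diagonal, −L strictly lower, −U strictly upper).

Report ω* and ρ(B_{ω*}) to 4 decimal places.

½·tridiag(1,0,1) at n=41: λ_k = cos(kπ/42); max |λ| at k=1 ⇒ ρ_J = cos(π/42) ≈ 0.9972.
√(1−ρ_J²) simplifies to sin(π/42) = 0.07473.
So ω* = 2/1.07473 = 1.8609 (Young).
and ρ(B_{ω*}) = 1.8609 − 1 = 0.8609.

ω* = 1.8609, ρ_SOR = 0.8609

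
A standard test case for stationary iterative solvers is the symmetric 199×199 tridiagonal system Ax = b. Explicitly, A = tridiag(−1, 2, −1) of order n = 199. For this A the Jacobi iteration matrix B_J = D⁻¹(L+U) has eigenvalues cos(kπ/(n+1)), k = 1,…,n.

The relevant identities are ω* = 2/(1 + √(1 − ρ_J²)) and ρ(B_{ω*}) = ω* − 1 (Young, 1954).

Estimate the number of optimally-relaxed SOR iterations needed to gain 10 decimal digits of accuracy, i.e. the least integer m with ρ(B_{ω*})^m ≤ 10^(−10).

m = 733

With n=199, ρ(Jacobi) = cos(π/200) = 0.9998766.
√(1−ρ_J²) simplifies to sin(π/200) = 0.0157073.
Then 2/(1+√(1−ρ_J²)) = 2/(1+0.0157073); ω* = 2/1.0157073 = 1.9690712.
ρ(B_{ω*}) = ω*−1 = 0.9690712
Need (0.9690712)^m ≤ 10^(−10): m ≥ 10·ln10/|ln 0.9690712| = 23.0259/0.0314172 = 732.907 ⇒ m = 733.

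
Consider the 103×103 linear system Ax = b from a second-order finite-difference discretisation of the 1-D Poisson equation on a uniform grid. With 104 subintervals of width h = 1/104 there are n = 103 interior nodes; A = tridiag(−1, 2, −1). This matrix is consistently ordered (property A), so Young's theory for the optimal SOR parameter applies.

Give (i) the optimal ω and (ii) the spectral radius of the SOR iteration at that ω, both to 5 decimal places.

ω* = 1.94136, ρ_SOR = 0.94136

½·tridiag(1,0,1) at n=103: λ_k = cos(kπ/104); max |λ| at k=1 ⇒ ρ_J = cos(π/104) ≈ 0.99954.
root = sin(π/104) = 0.030203  (since 1−cos² = sin²).
Young: ω* = 2/(1+√(1−ρ_J²)) = 2/(1+0.030203) = 2/1.030203 = 1.94136.
At ω = 1.94136 every |λ(B_ω)| = ω−1, so ρ_SOR = 0.94136.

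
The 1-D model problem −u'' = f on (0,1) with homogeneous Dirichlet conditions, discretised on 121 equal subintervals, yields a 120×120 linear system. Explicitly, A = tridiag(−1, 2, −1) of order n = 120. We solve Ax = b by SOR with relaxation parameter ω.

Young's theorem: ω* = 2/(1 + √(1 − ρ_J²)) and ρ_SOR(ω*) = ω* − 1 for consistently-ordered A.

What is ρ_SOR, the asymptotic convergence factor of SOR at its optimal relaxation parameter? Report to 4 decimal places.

n=120: λ(B_J) = 1 − λ(A)/2 = cos(kπ/121); k=1 gives ρ_J = 0.9997.
√(1−ρ_J²) = |sin(π/121)| = 0.02596
Young: ω* = 2/(1+√(1−ρ_J²)) = 2/(1+0.02596) = 2/1.02596 = 1.9494.
Hence ρ(B_{ω*}) = 1.9494 − 1 = 0.9494.

ρ_SOR = 0.9494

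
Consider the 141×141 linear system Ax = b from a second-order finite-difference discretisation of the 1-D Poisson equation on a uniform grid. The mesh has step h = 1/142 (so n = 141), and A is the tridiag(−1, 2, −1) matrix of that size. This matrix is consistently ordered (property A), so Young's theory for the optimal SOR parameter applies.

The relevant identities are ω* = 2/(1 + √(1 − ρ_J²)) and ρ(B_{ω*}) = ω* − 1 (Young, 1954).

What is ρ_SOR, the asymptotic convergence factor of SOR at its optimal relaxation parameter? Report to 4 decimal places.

½·tridiag(1,0,1) at n=141: λ_k = cos(kπ/142); max |λ| at k=1 ⇒ ρ_J = cos(π/142) ≈ 0.9998.
√(1−ρ_J²) simplifies to sin(π/142) = 0.02212.
ω* = 2 / (1 + 0.02212) = 2 / 1.02212 ≈ 1.9567.
ρ_SOR = ω* − 1 = 1.9567 − 1 = 0.9567.

ρ_SOR = 0.9567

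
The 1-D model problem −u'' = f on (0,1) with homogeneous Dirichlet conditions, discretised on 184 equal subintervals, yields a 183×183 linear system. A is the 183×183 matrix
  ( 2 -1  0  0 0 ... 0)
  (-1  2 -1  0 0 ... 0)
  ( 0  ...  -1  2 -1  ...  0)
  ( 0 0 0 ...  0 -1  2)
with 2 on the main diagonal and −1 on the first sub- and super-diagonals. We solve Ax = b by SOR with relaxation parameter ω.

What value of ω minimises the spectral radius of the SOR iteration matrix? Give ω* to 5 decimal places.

ω* = 1.96643

½·tridiag(1,0,1) at n=183: λ_k = cos(kπ/184); max |λ| at k=1 ⇒ ρ_J = cos(π/184) ≈ 0.99985.
√(1−ρ_J²) simplifies to sin(π/184) = 0.017073.
Then 2/(1+√(1−ρ_J²)) = 2/(1+0.017073); ω* = 2/1.017073 = 1.96643.
and ρ(B_{ω*}) = 1.96643 − 1 = 0.96643.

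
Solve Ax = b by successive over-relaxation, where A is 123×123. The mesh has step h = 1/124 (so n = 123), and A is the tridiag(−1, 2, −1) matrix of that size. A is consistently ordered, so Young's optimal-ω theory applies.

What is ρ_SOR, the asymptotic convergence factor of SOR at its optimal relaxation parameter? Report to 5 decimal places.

½·tridiag(1,0,1) at n=123: λ_k = cos(kπ/124); max |λ| at k=1 ⇒ ρ_J = cos(π/124) ≈ 0.99968.
1 − cos²(π/124) = sin²(π/124) ⇒ √(1−ρ_J²) = sin(π/124) = 0.025333.
Young: ω* = 2/(1+√(1−ρ_J²)) = 2/(1+0.025333) = 2/1.025333 = 1.95059.
ρ_SOR = ω* − 1 = 1.95059 − 1 = 0.95059.

ρ_SOR = 0.95059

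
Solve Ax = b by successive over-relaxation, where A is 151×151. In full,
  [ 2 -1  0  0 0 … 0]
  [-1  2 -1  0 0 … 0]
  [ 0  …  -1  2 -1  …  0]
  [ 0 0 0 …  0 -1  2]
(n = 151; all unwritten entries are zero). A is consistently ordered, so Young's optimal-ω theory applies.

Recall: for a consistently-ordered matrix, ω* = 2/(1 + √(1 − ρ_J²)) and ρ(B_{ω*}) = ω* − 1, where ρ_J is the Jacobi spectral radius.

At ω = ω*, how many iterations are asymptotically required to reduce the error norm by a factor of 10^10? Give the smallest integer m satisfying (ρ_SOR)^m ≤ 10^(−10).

m = 557

B_J for the 151×151 system has eigenvalues cos(kπ/152); ρ_J = cos(π/152) = 0.9997864.
root = sin(π/152) = 0.0206669  (since 1−cos² = sin²).
[ω*] 2 ÷ (1 + 0.0206669) = 2 ÷ 1.0206669 = 1.9595031.
ρ(B_{ω*}) = ω*−1 = 0.9595031
10·ln10 = 23.0259; −ln(0.9595031) = 0.0413397; m = ⌈23.0259/0.0413397⌉ = ⌈556.992⌉ = 557.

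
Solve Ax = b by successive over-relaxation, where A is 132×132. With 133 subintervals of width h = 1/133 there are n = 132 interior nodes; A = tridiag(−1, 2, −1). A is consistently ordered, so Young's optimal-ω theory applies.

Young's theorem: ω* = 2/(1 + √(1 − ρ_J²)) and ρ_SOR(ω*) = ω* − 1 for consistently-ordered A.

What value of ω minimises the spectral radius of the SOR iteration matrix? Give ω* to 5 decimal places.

ω* = 1.95385

With n=132, ρ(Jacobi) = cos(π/133) = 0.99972.
√(1−ρ_J²) = |sin(π/133)| = 0.023619
ω* = 2 / (1 + 0.023619) = 2 / 1.023619 ≈ 1.95385.
[ρ_SOR] ω* − 1 = 0.95385.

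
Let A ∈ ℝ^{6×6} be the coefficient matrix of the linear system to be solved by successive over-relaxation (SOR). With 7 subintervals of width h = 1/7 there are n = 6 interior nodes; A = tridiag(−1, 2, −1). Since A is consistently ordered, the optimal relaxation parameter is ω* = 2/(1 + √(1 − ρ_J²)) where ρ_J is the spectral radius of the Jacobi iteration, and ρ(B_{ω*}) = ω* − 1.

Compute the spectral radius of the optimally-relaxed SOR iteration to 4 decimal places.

ρ_SOR = 0.3948

spectrum of D⁻¹(L+U) = {cos(kπ/7) : 1≤k≤6}; ρ_J = cos(π/7) = 0.9010.
1 − cos²(π/7) = sin²(π/7) ⇒ √(1−ρ_J²) = sin(π/7) = 0.43388.
ω* = 2 / (1 + 0.43388) = 2 / 1.43388 ≈ 1.3948.
[ρ_SOR] ω* − 1 = 0.3948.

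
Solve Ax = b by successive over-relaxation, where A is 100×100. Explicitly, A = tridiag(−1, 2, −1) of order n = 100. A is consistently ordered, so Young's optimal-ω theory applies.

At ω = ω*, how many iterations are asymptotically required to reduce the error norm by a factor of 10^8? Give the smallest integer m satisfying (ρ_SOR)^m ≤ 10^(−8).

m = 297

[ρ_J] n=100: ρ(B_J) = cos(π/(n+1)) = cos(π/101) = 0.9995163.
1 − cos²(π/101) = sin²(π/101) ⇒ √(1−ρ_J²) = sin(π/101) = 0.0310999.
So ω* = 2/1.0310999 = 1.9396763 (Young).
At ω = 1.9396763 every |λ(B_ω)| = ω−1, so ρ_SOR = 0.9396763.
8·ln10 = 18.4207; −ln(0.9396763) = 0.0622198; m = ⌈18.4207/0.0622198⌉ = ⌈296.058⌉ = 297.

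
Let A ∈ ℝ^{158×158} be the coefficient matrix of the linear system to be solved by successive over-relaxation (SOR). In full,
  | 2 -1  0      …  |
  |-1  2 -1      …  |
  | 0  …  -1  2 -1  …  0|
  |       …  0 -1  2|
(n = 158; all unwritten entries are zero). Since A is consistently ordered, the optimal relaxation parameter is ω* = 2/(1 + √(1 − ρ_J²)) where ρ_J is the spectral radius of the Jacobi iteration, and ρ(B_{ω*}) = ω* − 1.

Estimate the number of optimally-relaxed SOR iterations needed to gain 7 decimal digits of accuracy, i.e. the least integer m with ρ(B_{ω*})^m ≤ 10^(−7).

½·tridiag(1,0,1) at n=158: λ_k = cos(kπ/159); max |λ| at k=1 ⇒ ρ_J = cos(π/159) ≈ 0.9998048.
√(1 − cos²(π/159)) = sin(π/159) ≈ 0.0197572.
[ω*] 2 ÷ (1 + 0.0197572) = 2 ÷ 1.0197572 = 1.9612512.
[ρ_SOR] ω* − 1 = 0.9612512.
7·ln10 = 16.1181; −ln(0.9612512) = 0.0395195; m = ⌈16.1181/0.0395195⌉ = ⌈407.852⌉ = 408.

m = 408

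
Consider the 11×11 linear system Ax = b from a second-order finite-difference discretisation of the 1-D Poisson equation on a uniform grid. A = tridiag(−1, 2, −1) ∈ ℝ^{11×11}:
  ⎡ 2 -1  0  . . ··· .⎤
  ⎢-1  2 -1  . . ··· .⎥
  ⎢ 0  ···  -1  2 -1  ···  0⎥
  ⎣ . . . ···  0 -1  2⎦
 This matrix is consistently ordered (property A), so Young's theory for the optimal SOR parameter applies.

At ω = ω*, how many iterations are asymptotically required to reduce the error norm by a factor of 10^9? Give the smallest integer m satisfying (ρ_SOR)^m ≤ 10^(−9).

m = 40

n=11: λ(B_J) = 1 − λ(A)/2 = cos(kπ/12); k=1 gives ρ_J = 0.9659258.
√(1−ρ_J²) simplifies to sin(π/12) = 0.2588190.
Then 2/(1+√(1−ρ_J²)) = 2/(1+0.2588190); ω* = 2/1.2588190 = 1.5887908.
ρ_SOR = ω* − 1 = 1.5887908 − 1 = 0.5887908.
9·ln10 = 20.7233; −ln(0.5887908) = 0.529684; m = ⌈20.7233/0.529684⌉ = ⌈39.124⌉ = 40.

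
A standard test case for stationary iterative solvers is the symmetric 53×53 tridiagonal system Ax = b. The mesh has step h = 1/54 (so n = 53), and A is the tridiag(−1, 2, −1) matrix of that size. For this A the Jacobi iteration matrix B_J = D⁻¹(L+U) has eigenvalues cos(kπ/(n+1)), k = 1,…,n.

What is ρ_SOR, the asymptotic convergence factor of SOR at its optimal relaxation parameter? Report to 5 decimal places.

B_J for the 53×53 system has eigenvalues cos(kπ/54); ρ_J = cos(π/54) = 0.99831.
√(1−ρ_J²) = |sin(π/54)| = 0.058145
Then 2/(1+√(1−ρ_J²)) = 2/(1+0.058145); ω* = 2/1.058145 = 1.89010.
ρ_SOR = ω* − 1 ≈ 0.89010.

ρ_SOR = 0.89010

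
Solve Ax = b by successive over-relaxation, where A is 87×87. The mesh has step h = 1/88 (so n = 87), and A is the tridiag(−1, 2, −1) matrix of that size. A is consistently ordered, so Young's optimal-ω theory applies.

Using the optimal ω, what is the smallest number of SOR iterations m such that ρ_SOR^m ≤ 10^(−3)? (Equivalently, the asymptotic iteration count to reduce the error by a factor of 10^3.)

m = 97

n=87: λ(B_J) = 1 − λ(A)/2 = cos(kπ/88); k=1 gives ρ_J = 0.9993628.
√(1−ρ_J²) = |sin(π/88)| = 0.0356923
Then 2/(1+√(1−ρ_J²)) = 2/(1+0.0356923); ω* = 2/1.0356923 = 1.9310755.
and ρ(B_{ω*}) = 1.9310755 − 1 = 0.9310755.
ρ_SOR^m ≤ 10^(−3) ⇔ m ≥ 3·ln10/(−ln 0.9310755) = 6.90776/0.0714149 = 96.727; m = ⌈96.727⌉ = 97.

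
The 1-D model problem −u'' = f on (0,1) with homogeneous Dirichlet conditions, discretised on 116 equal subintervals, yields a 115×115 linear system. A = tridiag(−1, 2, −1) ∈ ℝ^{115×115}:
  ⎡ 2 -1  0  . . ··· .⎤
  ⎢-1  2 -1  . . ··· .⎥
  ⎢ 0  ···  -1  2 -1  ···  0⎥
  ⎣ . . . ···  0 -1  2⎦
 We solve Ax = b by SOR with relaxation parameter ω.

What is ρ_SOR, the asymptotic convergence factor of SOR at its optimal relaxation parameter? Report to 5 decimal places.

spectrum of D⁻¹(L+U) = {cos(kπ/116) : 1≤k≤115}; ρ_J = cos(π/116) = 0.99963.
√(1−ρ_J²) simplifies to sin(π/116) = 0.027079.
ω* = 2 / (1 + 0.027079) = 2 / 1.027079 ≈ 1.94727.
ρ_SOR = ω* − 1 ≈ 0.94727.

ρ_SOR = 0.94727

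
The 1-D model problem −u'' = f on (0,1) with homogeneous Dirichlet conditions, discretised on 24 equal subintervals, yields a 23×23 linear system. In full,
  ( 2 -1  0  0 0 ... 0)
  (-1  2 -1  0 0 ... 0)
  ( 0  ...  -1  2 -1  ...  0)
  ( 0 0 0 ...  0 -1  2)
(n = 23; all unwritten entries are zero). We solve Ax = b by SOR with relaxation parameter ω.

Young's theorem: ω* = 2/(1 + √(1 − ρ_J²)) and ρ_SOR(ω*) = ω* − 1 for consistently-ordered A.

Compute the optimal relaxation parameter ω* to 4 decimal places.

[ρ_J] n=23: ρ(B_J) = cos(π/(n+1)) = cos(π/24) = 0.9914.
1 − cos²(π/24) = sin²(π/24) ⇒ √(1−ρ_J²) = sin(π/24) = 0.13053.
ω* = 2/(1 + 0.13053) = 2/1.13053 = 1.7691.
and ρ(B_{ω*}) = 1.7691 − 1 = 0.7691.

ω* = 1.7691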